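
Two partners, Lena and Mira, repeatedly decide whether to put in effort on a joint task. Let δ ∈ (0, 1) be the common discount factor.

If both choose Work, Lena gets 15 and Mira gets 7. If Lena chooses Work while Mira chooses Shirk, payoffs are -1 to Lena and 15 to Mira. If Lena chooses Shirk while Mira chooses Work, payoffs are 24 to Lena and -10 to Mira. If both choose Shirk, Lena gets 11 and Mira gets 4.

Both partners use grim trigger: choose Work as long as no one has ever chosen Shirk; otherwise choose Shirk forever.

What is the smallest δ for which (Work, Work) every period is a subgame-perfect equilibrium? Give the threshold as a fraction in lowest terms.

8/11

Lena's threshold: (24−15)/(24−11) = 9/13.
Mira's threshold: (15−7)/(15−4) = 8/11.
9/13 < 8/11, so Mira binds and δ* = 8/11.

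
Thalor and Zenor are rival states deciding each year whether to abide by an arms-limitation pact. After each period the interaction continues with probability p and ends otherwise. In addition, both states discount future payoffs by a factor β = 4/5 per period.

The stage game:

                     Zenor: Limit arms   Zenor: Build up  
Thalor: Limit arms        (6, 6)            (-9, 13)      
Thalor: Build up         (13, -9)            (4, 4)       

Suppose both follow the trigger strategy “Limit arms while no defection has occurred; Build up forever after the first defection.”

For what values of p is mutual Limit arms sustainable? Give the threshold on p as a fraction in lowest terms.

Expected continuation weight on next period's payoff is β·p = 4/5·p, which plays the role of the discount factor.
Cooperation requires 4/5·p ≥ (13−6)/(13−4) = 7/9, hence p ≥ 35/36.

35/36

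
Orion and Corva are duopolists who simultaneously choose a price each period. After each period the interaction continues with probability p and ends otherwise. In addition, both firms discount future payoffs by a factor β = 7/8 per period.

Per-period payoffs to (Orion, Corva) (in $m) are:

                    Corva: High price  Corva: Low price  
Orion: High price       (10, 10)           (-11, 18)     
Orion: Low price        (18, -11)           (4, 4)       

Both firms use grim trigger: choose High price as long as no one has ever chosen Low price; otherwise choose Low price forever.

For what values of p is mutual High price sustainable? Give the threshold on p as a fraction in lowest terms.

Expected continuation weight on next period's payoff is β·p = 7/8·p, which plays the role of the discount factor.
Cooperation requires 7/8·p ≥ (18−10)/(18−4) = 4/7, hence p ≥ 32/49.

32/49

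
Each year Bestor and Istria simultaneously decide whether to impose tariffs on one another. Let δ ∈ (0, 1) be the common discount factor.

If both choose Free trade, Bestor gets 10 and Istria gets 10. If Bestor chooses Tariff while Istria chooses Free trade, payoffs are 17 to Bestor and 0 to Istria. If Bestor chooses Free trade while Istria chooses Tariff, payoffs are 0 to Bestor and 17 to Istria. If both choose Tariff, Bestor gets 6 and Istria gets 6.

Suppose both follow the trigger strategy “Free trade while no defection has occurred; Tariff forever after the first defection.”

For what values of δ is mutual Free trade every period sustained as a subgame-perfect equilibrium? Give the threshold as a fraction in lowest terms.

7/11

Cooperation forever yields 10 each period: 10/(1−δ).
Deviating yields 17 once, then 6 forever: 17 + 6δ/(1−δ).
No profitable deviation requires 10/(1−δ) ≥ 17 + 6δ/(1−δ).
Multiplying by (1−δ): 10 ≥ 17(1−δ) + 6δ = 17 − 11δ.
So 11δ ≥ 7, i.e. δ ≥ 7/11.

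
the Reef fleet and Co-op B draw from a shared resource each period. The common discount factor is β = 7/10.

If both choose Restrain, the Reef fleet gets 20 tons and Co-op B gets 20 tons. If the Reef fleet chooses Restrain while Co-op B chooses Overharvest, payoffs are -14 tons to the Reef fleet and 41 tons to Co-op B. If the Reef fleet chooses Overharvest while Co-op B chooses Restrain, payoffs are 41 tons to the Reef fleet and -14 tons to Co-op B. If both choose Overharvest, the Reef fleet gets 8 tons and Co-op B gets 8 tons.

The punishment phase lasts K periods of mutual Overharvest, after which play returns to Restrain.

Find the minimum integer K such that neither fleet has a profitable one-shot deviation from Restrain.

4

Need Σ_{k=1}^{K} β^k ≥ (41−20)/(20−8) = 1.7500 at β = 7/10.
At K = 3 the sum is 1.5330 < 1.7500; at K = 4 it is 1.7731 ≥ 1.7500.
So the minimum punishment length is K = 4.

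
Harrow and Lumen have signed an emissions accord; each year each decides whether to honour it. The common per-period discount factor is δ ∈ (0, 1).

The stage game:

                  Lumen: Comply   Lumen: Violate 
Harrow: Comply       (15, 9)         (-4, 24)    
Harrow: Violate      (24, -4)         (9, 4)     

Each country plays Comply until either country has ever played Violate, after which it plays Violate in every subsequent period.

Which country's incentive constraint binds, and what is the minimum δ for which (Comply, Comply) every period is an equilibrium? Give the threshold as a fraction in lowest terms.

Lumen; δ ≥ 3/4

Harrow: cooperation gives 15 each period; deviation gives 24 once then 9 forever.
  15/(1−δ) ≥ 24 + 9δ/(1−δ) ⇒ δ ≥ 9/15 = 3/5.
Lumen: cooperation gives 9 each period; deviation gives 24 once then 4 forever.
  δ ≥ 15/20 = 3/4.
Both must hold, so the binding constraint is Lumen's: δ ≥ 3/4.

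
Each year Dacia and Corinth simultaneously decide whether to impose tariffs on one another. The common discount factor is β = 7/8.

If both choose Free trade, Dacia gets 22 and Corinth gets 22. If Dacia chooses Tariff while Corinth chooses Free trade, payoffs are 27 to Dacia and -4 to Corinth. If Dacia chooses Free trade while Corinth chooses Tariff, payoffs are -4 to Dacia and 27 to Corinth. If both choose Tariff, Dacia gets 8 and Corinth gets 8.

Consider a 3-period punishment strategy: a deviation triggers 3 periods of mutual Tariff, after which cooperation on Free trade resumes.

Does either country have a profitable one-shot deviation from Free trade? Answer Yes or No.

No

IC: β+…+β^3 ≥ (27−22)/(22−8) = 5/14.
At β = 7/8: partial sum = 2.3105 ≥ 0.3571. Cooperation sustainable.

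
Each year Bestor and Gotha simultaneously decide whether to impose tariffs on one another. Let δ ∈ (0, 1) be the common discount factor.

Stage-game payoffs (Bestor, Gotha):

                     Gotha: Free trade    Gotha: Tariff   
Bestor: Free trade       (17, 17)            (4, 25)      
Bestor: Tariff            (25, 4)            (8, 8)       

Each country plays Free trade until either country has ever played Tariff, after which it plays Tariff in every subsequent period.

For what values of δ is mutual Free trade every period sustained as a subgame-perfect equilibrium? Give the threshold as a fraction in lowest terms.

17/(1−δ) ≥ 25 + 8δ/(1−δ)
17 ≥ 25 − 17δ
δ ≥ 8/17.

8/17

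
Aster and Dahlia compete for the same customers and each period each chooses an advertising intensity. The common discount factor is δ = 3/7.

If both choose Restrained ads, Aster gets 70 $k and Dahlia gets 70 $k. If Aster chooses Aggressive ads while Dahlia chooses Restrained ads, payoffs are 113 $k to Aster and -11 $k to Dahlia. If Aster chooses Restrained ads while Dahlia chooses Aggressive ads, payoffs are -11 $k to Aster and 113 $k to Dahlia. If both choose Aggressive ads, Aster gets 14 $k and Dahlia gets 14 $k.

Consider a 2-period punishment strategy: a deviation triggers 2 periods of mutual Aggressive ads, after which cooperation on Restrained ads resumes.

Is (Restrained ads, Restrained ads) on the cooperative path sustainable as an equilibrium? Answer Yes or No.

Comparing payoff streams over the 3 periods until play realigns: cooperate → 70(1+δ+…+δ^2); deviate → 113 + 14(δ+…+δ^2).
Cooperation is sustained iff (70−14)(δ+…+δ^2) ≥ 113−70.
δ+…+δ^2 = 3/7·(1−(3/7)^2)/(1−3/7) = 0.6122, and (113−70)/(70−14) = 0.7679.
0.6122 < 0.7679, so cooperation is not sustainable.

No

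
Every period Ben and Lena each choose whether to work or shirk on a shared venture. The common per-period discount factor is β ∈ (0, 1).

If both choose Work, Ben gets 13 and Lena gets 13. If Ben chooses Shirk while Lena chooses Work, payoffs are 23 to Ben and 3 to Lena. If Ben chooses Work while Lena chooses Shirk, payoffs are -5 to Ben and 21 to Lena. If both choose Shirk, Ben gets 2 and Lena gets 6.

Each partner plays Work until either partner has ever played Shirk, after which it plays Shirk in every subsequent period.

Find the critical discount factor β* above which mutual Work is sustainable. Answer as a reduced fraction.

For Ben: deviation gain 23−13 = 10, per-period punishment loss 13−2 = 11. IC gives β ≥ 10/21.
For Lena: gain 8, loss 7 per period, so β ≥ 8/15.
The tighter constraint is Lena's, so cooperation needs β ≥ 8/15.

8/15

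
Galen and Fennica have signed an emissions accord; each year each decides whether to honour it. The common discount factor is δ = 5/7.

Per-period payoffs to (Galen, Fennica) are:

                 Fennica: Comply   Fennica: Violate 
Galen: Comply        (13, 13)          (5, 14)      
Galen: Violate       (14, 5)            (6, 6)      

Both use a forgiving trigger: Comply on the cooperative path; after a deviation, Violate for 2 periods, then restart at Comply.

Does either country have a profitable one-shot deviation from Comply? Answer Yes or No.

IC: δ+…+δ^2 ≥ (14−13)/(13−6) = 1/7.
At δ = 5/7: partial sum = 1.2245 ≥ 0.1429. Cooperation sustainable.

No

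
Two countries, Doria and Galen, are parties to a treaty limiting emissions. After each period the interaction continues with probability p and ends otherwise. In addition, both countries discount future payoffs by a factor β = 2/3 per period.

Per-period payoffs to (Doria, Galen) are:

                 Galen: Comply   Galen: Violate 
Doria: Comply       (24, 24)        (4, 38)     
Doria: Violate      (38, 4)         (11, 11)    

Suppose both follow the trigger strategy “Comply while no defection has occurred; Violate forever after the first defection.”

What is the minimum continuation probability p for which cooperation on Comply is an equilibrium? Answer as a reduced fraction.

7/9

With continuation probability p and discount β, the effective per-period discount factor is βp.
Grim-trigger IC: βp ≥ (38−24)/(38−11) = 14/27.
So p ≥ (14/27)/(2/3) = 7/9.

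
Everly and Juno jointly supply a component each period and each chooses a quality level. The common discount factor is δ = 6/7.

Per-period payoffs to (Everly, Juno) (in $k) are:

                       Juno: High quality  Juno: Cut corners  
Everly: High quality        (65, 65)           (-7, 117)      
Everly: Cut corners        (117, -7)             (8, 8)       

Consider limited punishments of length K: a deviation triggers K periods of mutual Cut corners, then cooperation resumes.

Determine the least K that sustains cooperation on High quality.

2

Need Σ_{k=1}^{K} δ^k ≥ (117−65)/(65−8) = 0.9123 at δ = 6/7.
At K = 1 the sum is 0.8571 < 0.9123; at K = 2 it is 1.5918 ≥ 0.9123.
So the minimum punishment length is K = 2.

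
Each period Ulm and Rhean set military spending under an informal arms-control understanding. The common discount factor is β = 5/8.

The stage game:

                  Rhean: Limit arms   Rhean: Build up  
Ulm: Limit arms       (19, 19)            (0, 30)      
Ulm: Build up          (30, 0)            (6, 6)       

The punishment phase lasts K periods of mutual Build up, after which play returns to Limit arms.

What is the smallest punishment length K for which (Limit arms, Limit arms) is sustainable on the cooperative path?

2

IC: β(1−β^K)/(1−β) ≥ (30−19)/(19−6) = 11/13.
With β = 5/8: need 1 − β^K ≥ 11/13·(1−5/8)/(5/8), i.e. β^K ≤ 0.4923.
Since (5/8)^1 = 0.6250 and (5/8)^2 = 0.3906, the smallest such K is 2.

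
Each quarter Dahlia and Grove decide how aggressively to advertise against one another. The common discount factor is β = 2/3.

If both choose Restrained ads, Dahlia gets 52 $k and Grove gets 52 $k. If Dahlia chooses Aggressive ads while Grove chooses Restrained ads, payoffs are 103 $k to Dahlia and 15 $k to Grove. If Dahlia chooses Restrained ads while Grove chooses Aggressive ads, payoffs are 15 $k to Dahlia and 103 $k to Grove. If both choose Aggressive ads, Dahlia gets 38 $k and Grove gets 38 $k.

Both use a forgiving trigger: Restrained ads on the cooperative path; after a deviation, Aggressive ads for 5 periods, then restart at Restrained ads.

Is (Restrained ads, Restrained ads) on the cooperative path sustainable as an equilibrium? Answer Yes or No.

No

Comparing payoff streams over the 6 periods until play realigns: cooperate → 52(1+β+…+β^5); deviate → 103 + 38(β+…+β^5).
Cooperation is sustained iff (52−38)(β+…+β^5) ≥ 103−52.
β+…+β^5 = 2/3·(1−(2/3)^5)/(1−2/3) = 1.7366, and (103−52)/(52−38) = 3.6429.
1.7366 < 3.6429, so cooperation is not sustainable.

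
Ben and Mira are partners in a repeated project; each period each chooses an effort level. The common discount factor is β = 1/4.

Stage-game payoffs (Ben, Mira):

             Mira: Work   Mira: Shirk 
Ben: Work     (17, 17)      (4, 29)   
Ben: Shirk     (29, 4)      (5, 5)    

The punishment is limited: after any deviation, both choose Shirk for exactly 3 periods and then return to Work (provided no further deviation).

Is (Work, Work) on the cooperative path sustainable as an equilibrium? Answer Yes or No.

Comparing payoff streams over the 4 periods until play realigns: cooperate → 17(1+β+…+β^3); deviate → 29 + 5(β+…+β^3).
Cooperation is sustained iff (17−5)(β+…+β^3) ≥ 29−17.
β+…+β^3 = 1/4·(1−(1/4)^3)/(1−1/4) = 0.3281, and (29−17)/(17−5) = 1.0000.
0.3281 < 1.0000, so cooperation is not sustainable.

No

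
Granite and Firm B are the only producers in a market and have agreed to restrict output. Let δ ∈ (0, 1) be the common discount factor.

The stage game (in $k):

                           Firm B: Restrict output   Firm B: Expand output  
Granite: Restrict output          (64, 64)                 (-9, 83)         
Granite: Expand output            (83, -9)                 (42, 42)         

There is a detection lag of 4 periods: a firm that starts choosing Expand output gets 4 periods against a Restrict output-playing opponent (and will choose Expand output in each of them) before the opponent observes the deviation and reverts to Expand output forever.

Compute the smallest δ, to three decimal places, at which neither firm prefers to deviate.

The best deviation is to choose Expand output for all 4 undetected periods, earning 83 each, then 42 forever once detected.
Deviation value: 83(1−δ^4)/(1−δ) + 42δ^4/(1−δ); cooperation value: 64/(1−δ).
IC: 64 ≥ 83(1−δ^4) + 42δ^4 = 83 − 41δ^4.
So δ^4 ≥ 19/41, giving δ ≥ (19/41)^(1/4) ≈ 0.825.

0.825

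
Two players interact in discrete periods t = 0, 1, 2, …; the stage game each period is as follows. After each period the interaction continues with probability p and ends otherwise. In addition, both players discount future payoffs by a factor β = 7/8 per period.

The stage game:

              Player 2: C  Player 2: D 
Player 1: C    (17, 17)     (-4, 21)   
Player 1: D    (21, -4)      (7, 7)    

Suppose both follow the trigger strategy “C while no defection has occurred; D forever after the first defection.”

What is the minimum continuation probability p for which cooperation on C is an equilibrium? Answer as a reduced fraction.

16/49

Expected continuation weight on next period's payoff is β·p = 7/8·p, which plays the role of the discount factor.
Cooperation requires 7/8·p ≥ (21−17)/(21−7) = 2/7, hence p ≥ 16/49.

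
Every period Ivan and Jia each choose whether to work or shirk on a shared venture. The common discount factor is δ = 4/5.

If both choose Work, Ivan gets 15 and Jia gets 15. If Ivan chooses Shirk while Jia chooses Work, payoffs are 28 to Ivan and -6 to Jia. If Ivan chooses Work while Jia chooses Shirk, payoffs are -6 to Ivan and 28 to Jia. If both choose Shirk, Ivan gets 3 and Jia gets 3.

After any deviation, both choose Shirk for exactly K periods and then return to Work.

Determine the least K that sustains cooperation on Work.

No profitable deviation requires (15−3)(δ+…+δ^K) ≥ 28−15, i.e. δ+…+δ^K ≥ 13/12 ≈ 1.0833.
With δ = 4/5, the partial sums are K=1: 0.8000, K=2: 1.4400.
K = 2 is the first length at which the sum reaches 1.0833.

2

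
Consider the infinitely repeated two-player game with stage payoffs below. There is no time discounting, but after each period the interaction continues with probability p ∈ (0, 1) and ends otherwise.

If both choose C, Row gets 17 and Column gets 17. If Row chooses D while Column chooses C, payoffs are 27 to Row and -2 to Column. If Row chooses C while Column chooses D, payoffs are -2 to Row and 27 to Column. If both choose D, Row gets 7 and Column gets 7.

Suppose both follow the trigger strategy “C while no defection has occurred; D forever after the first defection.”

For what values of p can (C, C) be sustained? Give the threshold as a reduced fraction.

1/2

With no time discounting, the continuation probability p plays the role of the discount factor.
Grim-trigger IC: 17/(1−p) ≥ 27 + 7p/(1−p) ⇒ p ≥ (27−17)/(27−7) = 1/2.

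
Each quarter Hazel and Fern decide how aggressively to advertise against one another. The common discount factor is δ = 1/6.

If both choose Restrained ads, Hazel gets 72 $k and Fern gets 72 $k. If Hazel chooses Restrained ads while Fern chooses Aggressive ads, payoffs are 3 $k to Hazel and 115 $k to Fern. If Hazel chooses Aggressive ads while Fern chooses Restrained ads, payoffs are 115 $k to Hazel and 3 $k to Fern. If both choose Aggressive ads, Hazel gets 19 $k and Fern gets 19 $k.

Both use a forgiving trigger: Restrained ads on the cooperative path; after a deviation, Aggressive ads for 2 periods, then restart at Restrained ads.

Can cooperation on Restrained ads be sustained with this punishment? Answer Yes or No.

A one-shot deviation gives 115 now, then 19 for 2 periods, then back to 72.
Gain from deviating: (115−72) today; loss: (72−19) in each of the next 2 periods.
No-deviation condition: (72−19)(δ+…+δ^2) ≥ 115−72, i.e. δ+…+δ^2 ≥ 43/53.
At δ = 1/6: δ+…+δ^2 = 0.1944 < 0.8113.
So cooperation is not sustainable.

No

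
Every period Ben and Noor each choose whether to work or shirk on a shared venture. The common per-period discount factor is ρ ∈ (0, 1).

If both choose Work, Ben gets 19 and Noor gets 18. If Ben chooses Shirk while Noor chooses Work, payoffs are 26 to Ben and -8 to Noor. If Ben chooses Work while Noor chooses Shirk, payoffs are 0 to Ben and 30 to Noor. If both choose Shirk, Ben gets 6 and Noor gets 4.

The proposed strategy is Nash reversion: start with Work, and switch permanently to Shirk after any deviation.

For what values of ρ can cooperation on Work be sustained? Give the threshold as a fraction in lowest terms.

6/13

Ben's threshold: (26−19)/(26−6) = 7/20.
Noor's threshold: (30−18)/(30−4) = 6/13.
7/20 < 6/13, so Noor binds and ρ* = 6/13.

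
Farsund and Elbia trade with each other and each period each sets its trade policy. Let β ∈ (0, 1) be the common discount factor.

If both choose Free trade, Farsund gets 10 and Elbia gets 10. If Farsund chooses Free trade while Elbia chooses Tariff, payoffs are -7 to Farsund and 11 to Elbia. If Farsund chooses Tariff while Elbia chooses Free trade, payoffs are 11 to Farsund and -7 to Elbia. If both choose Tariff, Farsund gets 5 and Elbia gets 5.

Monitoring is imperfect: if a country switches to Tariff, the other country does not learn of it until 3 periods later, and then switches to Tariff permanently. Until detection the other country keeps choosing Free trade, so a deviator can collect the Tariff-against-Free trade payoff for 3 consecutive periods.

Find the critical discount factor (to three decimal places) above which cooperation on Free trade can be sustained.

0.550

Deviating for the 3 undetected periods gains 11−10 = 1 per period over cooperation, then loses 10−5 = 5 per period forever once punishment starts.
Gain: 1(1 + β + … + β^2); loss: 5·β^3/(1−β).
No profitable deviation ⇔ 1(1−β^3) ≤ 5·β^3, i.e. β^3 ≥ 1/(1+5) = 1/6.
Hence β ≥ (1/6)^(1/3) ≈ 0.550.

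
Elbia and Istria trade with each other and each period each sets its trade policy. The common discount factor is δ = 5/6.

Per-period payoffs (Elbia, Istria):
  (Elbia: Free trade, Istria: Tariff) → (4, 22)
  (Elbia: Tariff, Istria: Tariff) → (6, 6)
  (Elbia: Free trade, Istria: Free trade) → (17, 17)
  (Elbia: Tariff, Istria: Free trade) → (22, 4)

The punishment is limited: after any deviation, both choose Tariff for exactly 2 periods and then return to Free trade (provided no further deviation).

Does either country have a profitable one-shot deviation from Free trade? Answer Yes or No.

No

Comparing payoff streams over the 3 periods until play realigns: cooperate → 17(1+δ+…+δ^2); deviate → 22 + 6(δ+…+δ^2).
Cooperation is sustained iff (17−6)(δ+…+δ^2) ≥ 22−17.
δ+…+δ^2 = 5/6·(1−(5/6)^2)/(1−5/6) = 1.5278, and (22−17)/(17−6) = 0.4545.
1.5278 ≥ 0.4545, so cooperation is sustainable.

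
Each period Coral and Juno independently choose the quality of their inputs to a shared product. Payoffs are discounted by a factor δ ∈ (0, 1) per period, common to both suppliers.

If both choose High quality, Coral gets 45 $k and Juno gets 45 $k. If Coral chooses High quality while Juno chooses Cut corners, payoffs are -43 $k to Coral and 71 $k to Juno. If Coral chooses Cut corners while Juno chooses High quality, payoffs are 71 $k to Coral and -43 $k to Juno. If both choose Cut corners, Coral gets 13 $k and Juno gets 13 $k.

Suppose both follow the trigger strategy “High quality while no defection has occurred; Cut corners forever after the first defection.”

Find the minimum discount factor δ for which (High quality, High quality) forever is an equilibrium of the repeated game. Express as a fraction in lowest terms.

45/(1−δ) ≥ 71 + 13δ/(1−δ)
45 ≥ 71 − 58δ
δ ≥ 26/58 = 13/29.

13/29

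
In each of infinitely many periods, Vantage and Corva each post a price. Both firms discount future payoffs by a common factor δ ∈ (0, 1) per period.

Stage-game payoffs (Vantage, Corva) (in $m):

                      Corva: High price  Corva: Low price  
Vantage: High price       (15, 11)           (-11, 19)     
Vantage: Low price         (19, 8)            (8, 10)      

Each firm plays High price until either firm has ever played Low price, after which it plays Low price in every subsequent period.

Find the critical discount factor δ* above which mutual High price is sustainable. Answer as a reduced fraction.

For Vantage: deviation gain 19−15 = 4, per-period punishment loss 15−8 = 7. IC gives δ ≥ 4/11.
For Corva: gain 8, loss 1 per period, so δ ≥ 8/9.
The tighter constraint is Corva's, so cooperation needs δ ≥ 8/9.

8/9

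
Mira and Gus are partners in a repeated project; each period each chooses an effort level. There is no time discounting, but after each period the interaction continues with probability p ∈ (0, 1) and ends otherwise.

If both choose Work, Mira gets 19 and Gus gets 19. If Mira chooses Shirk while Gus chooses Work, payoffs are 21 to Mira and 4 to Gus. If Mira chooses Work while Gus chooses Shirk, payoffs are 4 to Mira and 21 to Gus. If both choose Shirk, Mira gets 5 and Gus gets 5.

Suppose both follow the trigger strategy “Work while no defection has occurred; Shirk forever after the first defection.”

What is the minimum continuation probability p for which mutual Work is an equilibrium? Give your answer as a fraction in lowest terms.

1/8

With no time discounting, the continuation probability p plays the role of the discount factor.
Grim-trigger IC: 19/(1−p) ≥ 21 + 5p/(1−p) ⇒ p ≥ (21−19)/(21−5) = 1/8.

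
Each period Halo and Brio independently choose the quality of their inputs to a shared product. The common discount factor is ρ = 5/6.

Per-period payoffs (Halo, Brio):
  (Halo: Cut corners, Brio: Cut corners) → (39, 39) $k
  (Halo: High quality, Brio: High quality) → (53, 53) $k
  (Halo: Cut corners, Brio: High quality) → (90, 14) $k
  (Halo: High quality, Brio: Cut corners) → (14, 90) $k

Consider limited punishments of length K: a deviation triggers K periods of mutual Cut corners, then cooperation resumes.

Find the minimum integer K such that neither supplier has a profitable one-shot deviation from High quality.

Need Σ_{k=1}^{K} ρ^k ≥ (90−53)/(53−39) = 2.6429 at ρ = 5/6.
At K = 4 the sum is 2.5887 < 2.6429; at K = 5 it is 2.9906 ≥ 2.6429.
So the minimum punishment length is K = 5.

5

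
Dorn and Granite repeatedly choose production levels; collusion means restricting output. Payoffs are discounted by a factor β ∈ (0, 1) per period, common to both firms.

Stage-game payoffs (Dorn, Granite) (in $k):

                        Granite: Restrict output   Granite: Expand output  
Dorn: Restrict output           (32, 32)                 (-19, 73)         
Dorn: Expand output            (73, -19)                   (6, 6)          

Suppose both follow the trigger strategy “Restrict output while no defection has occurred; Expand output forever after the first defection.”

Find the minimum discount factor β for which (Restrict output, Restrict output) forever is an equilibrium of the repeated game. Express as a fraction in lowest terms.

41/67

Under grim trigger the critical discount factor is (T−C)/(T−P) with T = 73, C = 32, P = 6.
β* = (73−32)/(73−6) = 41/67.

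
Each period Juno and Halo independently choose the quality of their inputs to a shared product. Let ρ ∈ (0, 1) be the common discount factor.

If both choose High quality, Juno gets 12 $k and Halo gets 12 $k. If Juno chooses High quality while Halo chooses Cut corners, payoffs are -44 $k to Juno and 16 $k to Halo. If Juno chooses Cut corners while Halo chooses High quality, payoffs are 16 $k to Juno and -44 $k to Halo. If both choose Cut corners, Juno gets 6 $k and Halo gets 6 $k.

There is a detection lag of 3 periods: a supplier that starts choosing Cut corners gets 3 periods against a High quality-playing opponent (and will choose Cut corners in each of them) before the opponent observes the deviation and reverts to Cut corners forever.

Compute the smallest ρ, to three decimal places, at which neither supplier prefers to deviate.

0.737

The best deviation is to choose Cut corners for all 3 undetected periods, earning 16 each, then 6 forever once detected.
Deviation value: 16(1−ρ^3)/(1−ρ) + 6ρ^3/(1−ρ); cooperation value: 12/(1−ρ).
IC: 12 ≥ 16(1−ρ^3) + 6ρ^3 = 16 − 10ρ^3.
So ρ^3 ≥ 4/10 = 2/5, giving ρ ≥ (2/5)^(1/3) ≈ 0.737.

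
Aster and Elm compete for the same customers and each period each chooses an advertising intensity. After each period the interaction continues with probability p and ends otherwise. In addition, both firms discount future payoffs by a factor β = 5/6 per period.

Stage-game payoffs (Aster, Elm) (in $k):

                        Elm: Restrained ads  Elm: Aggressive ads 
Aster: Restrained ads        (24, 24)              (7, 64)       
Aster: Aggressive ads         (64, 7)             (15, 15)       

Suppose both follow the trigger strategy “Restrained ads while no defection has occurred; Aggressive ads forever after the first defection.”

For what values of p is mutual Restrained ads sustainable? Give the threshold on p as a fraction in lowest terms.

Expected continuation weight on next period's payoff is β·p = 5/6·p, which plays the role of the discount factor.
Cooperation requires 5/6·p ≥ (64−24)/(64−15) = 40/49, hence p ≥ 48/49.

48/49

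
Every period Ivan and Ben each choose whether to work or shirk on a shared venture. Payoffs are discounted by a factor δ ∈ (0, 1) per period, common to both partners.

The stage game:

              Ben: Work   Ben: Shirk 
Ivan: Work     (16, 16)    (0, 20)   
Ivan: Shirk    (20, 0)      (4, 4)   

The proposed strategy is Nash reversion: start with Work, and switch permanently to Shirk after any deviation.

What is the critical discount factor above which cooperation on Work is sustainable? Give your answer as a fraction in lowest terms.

1/4

Cooperation forever yields 16 each period: 16/(1−δ).
Deviating yields 20 once, then 4 forever: 20 + 4δ/(1−δ).
No profitable deviation requires 16/(1−δ) ≥ 20 + 4δ/(1−δ).
Multiplying by (1−δ): 16 ≥ 20(1−δ) + 4δ = 20 − 16δ.
So 16δ ≥ 4, i.e. δ ≥ 4/16 = 1/4.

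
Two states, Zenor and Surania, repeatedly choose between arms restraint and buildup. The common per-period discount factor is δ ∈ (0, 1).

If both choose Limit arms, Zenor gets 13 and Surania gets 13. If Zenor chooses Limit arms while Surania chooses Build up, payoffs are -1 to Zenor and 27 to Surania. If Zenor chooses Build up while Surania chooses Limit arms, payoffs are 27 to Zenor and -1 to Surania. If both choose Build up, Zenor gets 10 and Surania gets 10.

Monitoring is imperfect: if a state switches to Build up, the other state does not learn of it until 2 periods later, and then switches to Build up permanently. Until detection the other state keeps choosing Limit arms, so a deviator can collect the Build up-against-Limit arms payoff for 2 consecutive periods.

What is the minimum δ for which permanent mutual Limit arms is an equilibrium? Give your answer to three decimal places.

The best deviation is to choose Build up for all 2 undetected periods, earning 27 each, then 10 forever once detected.
Deviation value: 27(1−δ^2)/(1−δ) + 10δ^2/(1−δ); cooperation value: 13/(1−δ).
IC: 13 ≥ 27(1−δ^2) + 10δ^2 = 27 − 17δ^2.
So δ^2 ≥ 14/17, giving δ ≥ (14/17)^(1/2) ≈ 0.907.

0.907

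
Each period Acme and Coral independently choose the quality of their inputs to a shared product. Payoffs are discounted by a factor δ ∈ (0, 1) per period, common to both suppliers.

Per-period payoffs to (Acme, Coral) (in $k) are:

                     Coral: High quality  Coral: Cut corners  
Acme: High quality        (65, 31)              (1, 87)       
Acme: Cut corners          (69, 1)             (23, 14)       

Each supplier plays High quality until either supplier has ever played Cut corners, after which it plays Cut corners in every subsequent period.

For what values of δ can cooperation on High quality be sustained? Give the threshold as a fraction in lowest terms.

Acme's threshold: (69−65)/(69−23) = 2/23.
Coral's threshold: (87−31)/(87−14) = 56/73.
2/23 < 56/73, so Coral binds and δ* = 56/73.

56/73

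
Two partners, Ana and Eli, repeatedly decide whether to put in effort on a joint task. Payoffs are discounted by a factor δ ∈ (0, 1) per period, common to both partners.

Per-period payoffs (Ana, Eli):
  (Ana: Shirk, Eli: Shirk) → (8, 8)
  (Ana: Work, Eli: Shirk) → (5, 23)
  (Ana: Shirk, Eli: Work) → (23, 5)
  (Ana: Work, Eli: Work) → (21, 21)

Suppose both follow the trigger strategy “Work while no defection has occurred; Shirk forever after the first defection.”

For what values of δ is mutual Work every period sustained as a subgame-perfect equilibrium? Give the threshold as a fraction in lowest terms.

One-period gain from deviating is 23 − 21 = 2. The loss is 21 − 8 = 13 in every subsequent period, with present value 13·δ/(1−δ).
Deviation is unprofitable when 13·δ/(1−δ) ≥ 2, i.e. δ/(1−δ) ≥ 2/13.
Equivalently δ ≥ 2/(2+13) = 2/15.

2/15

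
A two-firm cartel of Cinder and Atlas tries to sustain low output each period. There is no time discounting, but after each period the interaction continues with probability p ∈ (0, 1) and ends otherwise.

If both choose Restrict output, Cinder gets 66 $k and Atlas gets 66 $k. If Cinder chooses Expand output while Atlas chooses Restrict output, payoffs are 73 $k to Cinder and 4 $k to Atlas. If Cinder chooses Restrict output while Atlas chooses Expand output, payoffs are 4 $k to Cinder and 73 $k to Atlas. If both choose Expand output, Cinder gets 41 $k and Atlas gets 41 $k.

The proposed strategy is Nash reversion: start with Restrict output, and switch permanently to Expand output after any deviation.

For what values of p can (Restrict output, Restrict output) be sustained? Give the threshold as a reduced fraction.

With no time discounting, the continuation probability p plays the role of the discount factor.
Grim-trigger IC: 66/(1−p) ≥ 73 + 41p/(1−p) ⇒ p ≥ (73−66)/(73−41) = 7/32.

7/32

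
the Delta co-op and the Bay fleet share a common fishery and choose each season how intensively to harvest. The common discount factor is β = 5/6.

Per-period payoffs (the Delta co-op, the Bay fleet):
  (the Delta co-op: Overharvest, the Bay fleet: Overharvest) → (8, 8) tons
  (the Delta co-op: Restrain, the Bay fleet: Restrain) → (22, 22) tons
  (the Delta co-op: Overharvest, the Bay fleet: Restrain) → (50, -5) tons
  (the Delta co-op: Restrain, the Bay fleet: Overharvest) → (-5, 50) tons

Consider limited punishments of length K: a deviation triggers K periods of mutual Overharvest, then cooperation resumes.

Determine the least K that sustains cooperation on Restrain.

3

No profitable deviation requires (22−8)(β+…+β^K) ≥ 50−22, i.e. β+…+β^K ≥ 2 ≈ 2.0000.
With β = 5/6, the partial sums are K=1: 0.8333, K=2: 1.5278, K=3: 2.1065.
K = 3 is the first length at which the sum reaches 2.0000.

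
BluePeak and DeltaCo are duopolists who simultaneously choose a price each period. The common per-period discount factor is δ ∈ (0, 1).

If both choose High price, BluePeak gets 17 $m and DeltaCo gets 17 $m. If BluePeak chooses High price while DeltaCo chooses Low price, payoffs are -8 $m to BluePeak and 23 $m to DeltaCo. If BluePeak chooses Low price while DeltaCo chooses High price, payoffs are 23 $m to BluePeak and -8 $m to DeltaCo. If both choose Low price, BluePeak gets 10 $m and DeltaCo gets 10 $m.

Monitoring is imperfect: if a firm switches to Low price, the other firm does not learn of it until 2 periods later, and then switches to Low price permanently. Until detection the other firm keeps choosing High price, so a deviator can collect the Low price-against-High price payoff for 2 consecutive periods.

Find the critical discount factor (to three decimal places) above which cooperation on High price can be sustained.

0.679

Deviating for the 2 undetected periods gains 23−17 = 6 per period over cooperation, then loses 17−10 = 7 per period forever once punishment starts.
Gain: 6(1 + δ + … + δ^1); loss: 7·δ^2/(1−δ).
No profitable deviation ⇔ 6(1−δ^2) ≤ 7·δ^2, i.e. δ^2 ≥ 6/(6+7) = 6/13.
Hence δ ≥ (6/13)^(1/2) ≈ 0.679.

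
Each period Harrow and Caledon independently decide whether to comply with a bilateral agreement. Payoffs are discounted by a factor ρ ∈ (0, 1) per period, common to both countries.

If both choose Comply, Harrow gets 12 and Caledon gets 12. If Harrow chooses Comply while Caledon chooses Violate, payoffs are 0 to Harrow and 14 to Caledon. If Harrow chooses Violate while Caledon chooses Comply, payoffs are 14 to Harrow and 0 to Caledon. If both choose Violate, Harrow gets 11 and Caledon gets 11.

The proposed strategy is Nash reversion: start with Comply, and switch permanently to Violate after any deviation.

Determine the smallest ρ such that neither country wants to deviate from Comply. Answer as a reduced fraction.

2/3

12/(1−ρ) ≥ 14 + 11ρ/(1−ρ)
12 ≥ 14 − 3ρ
ρ ≥ 2/3.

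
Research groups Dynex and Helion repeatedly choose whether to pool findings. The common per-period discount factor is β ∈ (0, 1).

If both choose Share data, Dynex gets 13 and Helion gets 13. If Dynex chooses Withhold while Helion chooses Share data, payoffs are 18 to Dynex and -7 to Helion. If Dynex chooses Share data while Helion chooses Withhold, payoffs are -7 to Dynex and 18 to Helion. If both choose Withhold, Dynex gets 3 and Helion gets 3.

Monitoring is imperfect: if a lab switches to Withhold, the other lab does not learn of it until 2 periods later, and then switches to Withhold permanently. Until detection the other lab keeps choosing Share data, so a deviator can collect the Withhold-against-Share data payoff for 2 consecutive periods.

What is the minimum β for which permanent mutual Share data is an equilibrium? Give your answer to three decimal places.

A deviator earns 18 for 2 periods, then 3 forever; cooperating earns 13 forever. Multiplying the IC by (1−β):
13 ≥ 18(1−β^2) + 3β^2, so 15·β^2 ≥ 5 and β^2 ≥ 1/3.
β ≥ (1/3)^(1/2) ≈ 0.577.

0.577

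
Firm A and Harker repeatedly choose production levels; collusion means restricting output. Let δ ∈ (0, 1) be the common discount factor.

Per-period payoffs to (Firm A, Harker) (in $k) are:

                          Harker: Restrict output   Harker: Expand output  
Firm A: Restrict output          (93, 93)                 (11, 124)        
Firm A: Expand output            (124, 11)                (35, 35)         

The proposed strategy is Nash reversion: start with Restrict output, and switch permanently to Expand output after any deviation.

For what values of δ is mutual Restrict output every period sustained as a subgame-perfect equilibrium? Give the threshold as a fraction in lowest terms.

31/89

One-period gain from deviating is 124 − 93 = 31. The loss is 93 − 35 = 58 in every subsequent period, with present value 58·δ/(1−δ).
Deviation is unprofitable when 58·δ/(1−δ) ≥ 31, i.e. δ/(1−δ) ≥ 31/58.
Equivalently δ ≥ 31/(31+58) = 31/89.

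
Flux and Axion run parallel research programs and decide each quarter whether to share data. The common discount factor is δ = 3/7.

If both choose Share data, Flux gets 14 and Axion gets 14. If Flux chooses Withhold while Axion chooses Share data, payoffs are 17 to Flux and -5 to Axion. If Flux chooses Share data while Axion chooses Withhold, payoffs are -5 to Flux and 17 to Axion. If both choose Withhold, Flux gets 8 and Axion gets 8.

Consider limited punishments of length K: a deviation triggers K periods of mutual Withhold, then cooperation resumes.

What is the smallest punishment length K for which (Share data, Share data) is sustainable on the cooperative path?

IC: δ(1−δ^K)/(1−δ) ≥ (17−14)/(14−8) = 1/2.
With δ = 3/7: need 1 − δ^K ≥ 1/2·(1−3/7)/(3/7), i.e. δ^K ≤ 0.3333.
Since (3/7)^1 = 0.4286 and (3/7)^2 = 0.1837, the smallest such K is 2.

2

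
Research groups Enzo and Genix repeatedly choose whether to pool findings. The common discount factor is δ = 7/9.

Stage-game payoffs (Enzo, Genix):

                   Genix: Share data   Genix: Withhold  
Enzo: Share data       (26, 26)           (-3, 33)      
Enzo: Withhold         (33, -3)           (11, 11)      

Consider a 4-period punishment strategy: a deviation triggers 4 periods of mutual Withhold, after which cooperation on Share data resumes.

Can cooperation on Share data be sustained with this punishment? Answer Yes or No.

Yes

IC: δ+…+δ^4 ≥ (33−26)/(26−11) = 7/15.
At δ = 7/9: partial sum = 2.2192 ≥ 0.4667. Cooperation sustainable.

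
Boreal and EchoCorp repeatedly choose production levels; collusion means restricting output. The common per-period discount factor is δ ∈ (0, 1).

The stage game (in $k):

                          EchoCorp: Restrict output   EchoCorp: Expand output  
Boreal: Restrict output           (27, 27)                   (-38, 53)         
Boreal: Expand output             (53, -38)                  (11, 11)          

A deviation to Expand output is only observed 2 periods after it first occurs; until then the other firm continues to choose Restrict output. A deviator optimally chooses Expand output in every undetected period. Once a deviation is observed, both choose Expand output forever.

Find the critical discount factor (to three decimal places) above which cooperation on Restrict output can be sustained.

0.787

A deviator earns 53 for 2 periods, then 11 forever; cooperating earns 27 forever. Multiplying the IC by (1−δ):
27 ≥ 53(1−δ^2) + 11δ^2, so 42·δ^2 ≥ 26 and δ^2 ≥ 13/21.
δ ≥ (13/21)^(1/2) ≈ 0.787.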